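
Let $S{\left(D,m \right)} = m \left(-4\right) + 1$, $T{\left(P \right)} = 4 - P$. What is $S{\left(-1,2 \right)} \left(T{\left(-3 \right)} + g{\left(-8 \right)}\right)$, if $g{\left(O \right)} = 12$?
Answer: $-133$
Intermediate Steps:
$S{\left(D,m \right)} = 1 - 4 m$ ($S{\left(D,m \right)} = - 4 m + 1 = 1 - 4 m$)
$S{\left(-1,2 \right)} \left(T{\left(-3 \right)} + g{\left(-8 \right)}\right) = \left(1 - 8\right) \left(\left(4 - -3\right) + 12\right) = \left(1 - 8\right) \left(\left(4 + 3\right) + 12\right) = - 7 \left(7 + 12\right) = \left(-7\right) 19 = -133$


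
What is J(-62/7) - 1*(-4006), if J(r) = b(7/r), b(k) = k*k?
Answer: 15401465/3844 ≈ 4006.6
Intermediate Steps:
b(k) = k**2
J(r) = 49/r**2 (J(r) = (7/r)**2 = 49/r**2)
J(-62/7) - 1*(-4006) = 49/(-62/7)**2 - 1*(-4006) = 49/(-62*1/7)**2 + 4006 = 49/(-62/7)**2 + 4006 = 49*(49/3844) + 4006 = 2401/3844 + 4006 = 15401465/3844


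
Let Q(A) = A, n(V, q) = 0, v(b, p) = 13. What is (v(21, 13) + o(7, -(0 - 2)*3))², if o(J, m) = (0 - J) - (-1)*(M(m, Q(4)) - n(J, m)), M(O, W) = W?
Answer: 100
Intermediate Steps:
o(J, m) = 4 - J (o(J, m) = (0 - J) - (-1)*(4 - 1*0) = -J - (-1)*(4 + 0) = -J - (-1)*4 = -J - 1*(-4) = -J + 4 = 4 - J)
(v(21, 13) + o(7, -(0 - 2)*3))² = (13 + (4 - 1*7))² = (13 + (4 - 7))² = (13 - 3)² = 10² = 100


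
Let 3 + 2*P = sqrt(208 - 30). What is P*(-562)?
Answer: 843 - 281*sqrt(178) ≈ -2906.0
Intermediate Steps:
P = -3/2 + sqrt(178)/2 (P = -3/2 + sqrt(208 - 30)/2 = -3/2 + sqrt(178)/2 ≈ 5.1708)
P*(-562) = (-3/2 + sqrt(178)/2)*(-562) = 843 - 281*sqrt(178)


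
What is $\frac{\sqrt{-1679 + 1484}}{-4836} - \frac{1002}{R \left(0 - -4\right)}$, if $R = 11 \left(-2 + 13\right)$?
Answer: $- \frac{501}{242} - \frac{i \sqrt{195}}{4836} \approx -2.0702 - 0.0028876 i$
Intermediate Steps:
$R = 121$ ($R = 11 \cdot 11 = 121$)
$\frac{\sqrt{-1679 + 1484}}{-4836} - \frac{1002}{R \left(0 - -4\right)} = \frac{\sqrt{-1679 + 1484}}{-4836} - \frac{1002}{121 \left(0 - -4\right)} = \sqrt{-195} \left(- \frac{1}{4836}\right) - \frac{1002}{121 \left(0 + 4\right)} = i \sqrt{195} \left(- \frac{1}{4836}\right) - \frac{1002}{121 \cdot 4} = - \frac{i \sqrt{195}}{4836} - \frac{1002}{484} = - \frac{i \sqrt{195}}{4836} - \frac{501}{242} = - \frac{501}{242} - \frac{i \sqrt{195}}{4836}$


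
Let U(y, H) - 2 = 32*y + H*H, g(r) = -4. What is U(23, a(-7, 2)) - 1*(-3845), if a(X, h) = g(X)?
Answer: 4599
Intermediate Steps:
a(X, h) = -4
U(y, H) = 2 + H² + 32*y (U(y, H) = 2 + (32*y + H*H) = 2 + (32*y + H²) = 2 + (H² + 32*y) = 2 + H² + 32*y)
U(23, a(-7, 2)) - 1*(-3845) = (2 + (-4)² + 32*23) - 1*(-3845) = (2 + 16 + 736) + 3845 = 754 + 3845 = 4599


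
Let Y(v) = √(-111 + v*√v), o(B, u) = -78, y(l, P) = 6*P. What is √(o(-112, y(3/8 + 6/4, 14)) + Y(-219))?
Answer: √(-78 + √3*√(-37 - 73*I*√219)) ≈ 2.9773 - 6.877*I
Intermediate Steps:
Y(v) = √(-111 + v^(3/2))
√(o(-112, y(3/8 + 6/4, 14)) + Y(-219)) = √(-78 + √(-111 + (-219)^(3/2))) = √(-78 + √(-111 - 219*I*√219))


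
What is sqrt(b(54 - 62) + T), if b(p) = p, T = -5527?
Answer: 3*I*sqrt(615) ≈ 74.398*I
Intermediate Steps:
sqrt(b(54 - 62) + T) = sqrt((54 - 62) - 5527) = sqrt(-8 - 5527) = sqrt(-5535) = 3*I*sqrt(615)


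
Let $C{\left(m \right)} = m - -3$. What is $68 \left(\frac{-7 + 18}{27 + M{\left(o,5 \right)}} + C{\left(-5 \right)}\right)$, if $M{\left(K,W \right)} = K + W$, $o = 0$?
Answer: $- \frac{901}{8} \approx -112.63$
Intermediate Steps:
$C{\left(m \right)} = 3 + m$ ($C{\left(m \right)} = m + 3 = 3 + m$)
$68 \left(\frac{-7 + 18}{27 + M{\left(o,5 \right)}} + C{\left(-5 \right)}\right) = 68 \left(\frac{-7 + 18}{27 + \left(0 + 5\right)} + \left(3 - 5\right)\right) = 68 \left(\frac{11}{27 + 5} - 2\right) = 68 \left(\frac{11}{32} - 2\right) = 68 \left(- \frac{53}{32}\right) = - \frac{901}{8}$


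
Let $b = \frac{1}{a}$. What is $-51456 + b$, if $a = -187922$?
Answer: $- \frac{9669714433}{187922} \approx -51456.0$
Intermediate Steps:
$b = - \frac{1}{187922}$ ($b = \frac{1}{-187922} = - \frac{1}{187922} \approx -5.3214 \cdot 10^{-6}$)
$-51456 + b = -51456 - \frac{1}{187922} = - \frac{9669714433}{187922}$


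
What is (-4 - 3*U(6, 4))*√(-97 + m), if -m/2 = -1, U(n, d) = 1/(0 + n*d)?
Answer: -33*I*√95/8 ≈ -40.206*I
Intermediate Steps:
U(n, d) = 1/(d*n) (U(n, d) = 1/(0 + d*n) = 1/(d*n))
m = 2 (m = -2*(-1) = 2)
(-4 - 3*U(6, 4))*√(-97 + m) = (-4 - 3/(4*6))*√(-97 + 2) = (-4 - 3/(4*6))*√(-95) = (-4 - 3*1/24)*(I*√95) = (-4 - ⅛)*(I*√95) = -33*I*√95/8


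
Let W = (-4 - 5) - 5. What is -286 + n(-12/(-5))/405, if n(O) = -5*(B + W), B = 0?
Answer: -23152/81 ≈ -285.83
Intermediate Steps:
W = -14 (W = -9 - 5 = -14)
n(O) = 70 (n(O) = -5*(0 - 14) = -5*(-14) = 70)
-286 + n(-12/(-5))/405 = -286 + 70/405 = -286 + (1/405)*70 = -286 + 14/81 = -23152/81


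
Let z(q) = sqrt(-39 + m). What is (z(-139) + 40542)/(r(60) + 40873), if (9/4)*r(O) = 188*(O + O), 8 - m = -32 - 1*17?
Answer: 121626/152699 + 9*sqrt(2)/152699 ≈ 0.79659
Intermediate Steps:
m = 57 (m = 8 - (-32 - 1*17) = 8 - (-32 - 17) = 8 - 1*(-49) = 8 + 49 = 57)
z(q) = 3*sqrt(2) (z(q) = sqrt(-39 + 57) = sqrt(18) = 3*sqrt(2))
r(O) = 1504*O/9 (r(O) = 4*(188*(O + O))/9 = 4*(188*(2*O))/9 = 4*(376*O)/9 = 1504*O/9)
(z(-139) + 40542)/(r(60) + 40873) = (3*sqrt(2) + 40542)/((1504/9)*60 + 40873) = (40542 + 3*sqrt(2))/(30080/3 + 40873) = (40542 + 3*sqrt(2))/(152699/3) = (40542 + 3*sqrt(2))*(3/152699) = 121626/152699 + 9*sqrt(2)/152699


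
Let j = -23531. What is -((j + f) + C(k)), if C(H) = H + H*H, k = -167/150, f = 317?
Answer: 522312161/22500 ≈ 23214.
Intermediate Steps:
k = -167/150 (k = -167*1/150 = -167/150 ≈ -1.1133)
C(H) = H + H**2
-((j + f) + C(k)) = -((-23531 + 317) - 167*(1 - 167/150)/150) = -(-23214 - 167/150*(-17/150)) = -(-23214 + 2839/22500) = -1*(-522312161/22500) = 522312161/22500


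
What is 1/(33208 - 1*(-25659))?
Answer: 1/58867 ≈ 1.6987e-5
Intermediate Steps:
1/(33208 - 1*(-25659)) = 1/(33208 + 25659) = 1/58867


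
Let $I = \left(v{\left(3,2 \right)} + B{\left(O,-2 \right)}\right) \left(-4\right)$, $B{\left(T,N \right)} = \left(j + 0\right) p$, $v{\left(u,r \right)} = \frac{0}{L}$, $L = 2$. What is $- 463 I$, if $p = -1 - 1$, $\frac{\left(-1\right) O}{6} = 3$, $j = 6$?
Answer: $-22224$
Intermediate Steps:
$O = -18$ ($O = \left(-6\right) 3 = -18$)
$p = -2$ ($p = -1 - 1 = -2$)
$v{\left(u,r \right)} = 0$ ($v{\left(u,r \right)} = \frac{0}{2} = 0 \cdot \frac{1}{2} = 0$)
$B{\left(T,N \right)} = -12$ ($B{\left(T,N \right)} = \left(6 + 0\right) \left(-2\right) = 6 \left(-2\right) = -12$)
$I = 48$ ($I = \left(0 - 12\right) \left(-4\right) = \left(-12\right) \left(-4\right) = 48$)
$- 463 I = \left(-463\right) 48 = -22224$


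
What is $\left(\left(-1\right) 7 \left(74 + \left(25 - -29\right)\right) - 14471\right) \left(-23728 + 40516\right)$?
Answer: $-257981196$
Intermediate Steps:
$\left(\left(-1\right) 7 \left(74 + \left(25 - -29\right)\right) - 14471\right) \left(-23728 + 40516\right) = \left(- 7 \left(74 + \left(25 + 29\right)\right) - 14471\right) 16788 = \left(- 7 \left(74 + 54\right) - 14471\right) 16788 = \left(\left(-7\right) 128 - 14471\right) 16788 = \left(-896 - 14471\right) 16788 = \left(-15367\right) 16788 = -257981196$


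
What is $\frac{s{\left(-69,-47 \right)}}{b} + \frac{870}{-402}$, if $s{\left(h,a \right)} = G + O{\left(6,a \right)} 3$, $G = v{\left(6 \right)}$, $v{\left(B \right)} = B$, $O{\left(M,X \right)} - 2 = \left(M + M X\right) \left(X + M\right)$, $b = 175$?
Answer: $\frac{449989}{2345} \approx 191.89$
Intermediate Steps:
$O{\left(M,X \right)} = 2 + \left(M + X\right) \left(M + M X\right)$ ($O{\left(M,X \right)} = 2 + \left(M + M X\right) \left(X + M\right) = 2 + \left(M + M X\right) \left(M + X\right) = 2 + \left(M + X\right) \left(M + M X\right)$)
$G = 6$
$s{\left(h,a \right)} = 120 + 18 a^{2} + 126 a$ ($s{\left(h,a \right)} = 6 + \left(2 + 6^{2} + 6 a + 6 a^{2} + a 6^{2}\right) 3 = 6 + \left(2 + 36 + 6 a + 6 a^{2} + a 36\right) 3 = 6 + \left(2 + 36 + 6 a + 6 a^{2} + 36 a\right) 3 = 6 + \left(38 + 6 a^{2} + 42 a\right) 3 = 6 + \left(114 + 18 a^{2} + 126 a\right) = 120 + 18 a^{2} + 126 a$)
$\frac{s{\left(-69,-47 \right)}}{b} + \frac{870}{-402} = \frac{120 + 18 \left(-47\right)^{2} + 126 \left(-47\right)}{175} + \frac{870}{-402} = \left(120 + 18 \cdot 2209 - 5922\right) \frac{1}{175} + 870 \left(- \frac{1}{402}\right) = \left(120 + 39762 - 5922\right) \frac{1}{175} - \frac{145}{67} = 33960 \cdot \frac{1}{175} - \frac{145}{67} = \frac{6792}{35} - \frac{145}{67} = \frac{449989}{2345}$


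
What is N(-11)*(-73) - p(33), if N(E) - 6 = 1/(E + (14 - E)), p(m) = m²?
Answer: -21451/14 ≈ -1532.2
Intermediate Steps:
N(E) = 85/14 (N(E) = 6 + 1/(E + (14 - E)) = 6 + 1/14 = 85/14)
N(-11)*(-73) - p(33) = (85/14)*(-73) - 1*33² = -6205/14 - 1*1089 = -6205/14 - 1089 = -21451/14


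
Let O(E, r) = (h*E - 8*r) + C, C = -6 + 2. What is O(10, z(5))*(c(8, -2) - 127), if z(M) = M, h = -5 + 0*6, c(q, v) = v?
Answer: 12126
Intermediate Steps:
C = -4
h = -5 (h = -5 + 0 = -5)
O(E, r) = -4 - 8*r - 5*E (O(E, r) = (-5*E - 8*r) - 4 = (-8*r - 5*E) - 4 = -4 - 8*r - 5*E)
O(10, z(5))*(c(8, -2) - 127) = (-4 - 8*5 - 5*10)*(-2 - 127) = (-4 - 40 - 50)*(-129) = -94*(-129) = 12126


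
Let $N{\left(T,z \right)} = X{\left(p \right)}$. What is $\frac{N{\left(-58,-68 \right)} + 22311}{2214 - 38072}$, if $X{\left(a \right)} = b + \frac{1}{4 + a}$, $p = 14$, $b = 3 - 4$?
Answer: $- \frac{401581}{645444} \approx -0.62218$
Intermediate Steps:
$b = -1$
$X{\left(a \right)} = -1 + \frac{1}{4 + a}$
$N{\left(T,z \right)} = - \frac{17}{18}$ ($N{\left(T,z \right)} = \frac{-3 - 14}{4 + 14} = \frac{-3 - 14}{18} = \frac{1}{18} \left(-17\right) = - \frac{17}{18}$)
$\frac{N{\left(-58,-68 \right)} + 22311}{2214 - 38072} = \frac{- \frac{17}{18} + 22311}{2214 - 38072} = \frac{401581}{18 \left(-35858\right)} = \frac{401581}{18} \left(- \frac{1}{35858}\right) = - \frac{401581}{645444}$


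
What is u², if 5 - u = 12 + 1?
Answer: 64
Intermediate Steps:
u = -8 (u = 5 - (12 + 1) = 5 - 1*13 = 5 - 13 = -8)
u² = (-8)² = 64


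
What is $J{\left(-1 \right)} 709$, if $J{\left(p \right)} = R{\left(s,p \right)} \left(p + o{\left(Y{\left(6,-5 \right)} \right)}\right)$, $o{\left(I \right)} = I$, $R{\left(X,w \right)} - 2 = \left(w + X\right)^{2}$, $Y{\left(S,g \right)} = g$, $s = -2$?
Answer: $-46794$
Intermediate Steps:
$R{\left(X,w \right)} = 2 + \left(X + w\right)^{2}$ ($R{\left(X,w \right)} = 2 + \left(w + X\right)^{2} = 2 + \left(X + w\right)^{2}$)
$J{\left(p \right)} = \left(-5 + p\right) \left(2 + \left(-2 + p\right)^{2}\right)$ ($J{\left(p \right)} = \left(2 + \left(-2 + p\right)^{2}\right) \left(p - 5\right) = \left(2 + \left(-2 + p\right)^{2}\right) \left(-5 + p\right) = \left(-5 + p\right) \left(2 + \left(-2 + p\right)^{2}\right)$)
$J{\left(-1 \right)} 709 = \left(-5 - 1\right) \left(2 + \left(-2 - 1\right)^{2}\right) 709 = - 6 \left(2 + \left(-3\right)^{2}\right) 709 = - 6 \left(2 + 9\right) 709 = \left(-6\right) 11 \cdot 709 = \left(-66\right) 709 = -46794$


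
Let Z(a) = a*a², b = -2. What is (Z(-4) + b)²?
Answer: 4356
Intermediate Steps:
Z(a) = a³
(Z(-4) + b)² = ((-4)³ - 2)² = (-64 - 2)² = (-66)² = 4356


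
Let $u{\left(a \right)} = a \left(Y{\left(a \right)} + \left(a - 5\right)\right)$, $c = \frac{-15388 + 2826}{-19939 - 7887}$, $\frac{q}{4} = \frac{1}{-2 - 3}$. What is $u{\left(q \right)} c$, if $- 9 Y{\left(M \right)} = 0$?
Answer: $\frac{728596}{347825} \approx 2.0947$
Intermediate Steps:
$Y{\left(M \right)} = 0$ ($Y{\left(M \right)} = \left(- \frac{1}{9}\right) 0 = 0$)
$q = - \frac{4}{5}$ ($q = \frac{4}{-2 - 3} = \frac{4}{-5} = 4 \left(- \frac{1}{5}\right) = - \frac{4}{5} \approx -0.8$)
$c = \frac{6281}{13913}$ ($c = - \frac{12562}{-27826} = \left(-12562\right) \left(- \frac{1}{27826}\right) = \frac{6281}{13913} \approx 0.45145$)
$u{\left(a \right)} = a \left(-5 + a\right)$ ($u{\left(a \right)} = a \left(0 + \left(a - 5\right)\right) = a \left(0 + \left(-5 + a\right)\right) = a \left(-5 + a\right)$)
$u{\left(q \right)} c = - \frac{4 \left(-5 - \frac{4}{5}\right)}{5} \cdot \frac{6281}{13913} = \left(- \frac{4}{5}\right) \left(- \frac{29}{5}\right) \frac{6281}{13913} = \frac{116}{25} \cdot \frac{6281}{13913} = \frac{728596}{347825}$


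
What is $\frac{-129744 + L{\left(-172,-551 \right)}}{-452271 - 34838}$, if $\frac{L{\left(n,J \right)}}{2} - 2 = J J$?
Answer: $- \frac{477462}{487109} \approx -0.9802$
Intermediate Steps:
$L{\left(n,J \right)} = 4 + 2 J^{2}$ ($L{\left(n,J \right)} = 4 + 2 J J = 4 + 2 J^{2}$)
$\frac{-129744 + L{\left(-172,-551 \right)}}{-452271 - 34838} = \frac{-129744 + \left(4 + 2 \left(-551\right)^{2}\right)}{-452271 - 34838} = \frac{-129744 + \left(4 + 2 \cdot 303601\right)}{-487109} = \left(-129744 + \left(4 + 607202\right)\right) \left(- \frac{1}{487109}\right) = \left(-129744 + 607206\right) \left(- \frac{1}{487109}\right) = 477462 \left(- \frac{1}{487109}\right) = - \frac{477462}{487109}$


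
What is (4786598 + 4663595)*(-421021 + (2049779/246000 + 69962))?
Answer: -816104154072044653/246000 ≈ -3.3175e+12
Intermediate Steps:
(4786598 + 4663595)*(-421021 + (2049779/246000 + 69962)) = 9450193*(-421021 + (2049779*(1/246000) + 69962)) = 9450193*(-421021 + (2049779/246000 + 69962)) = 9450193*(-421021 + 17212701779/246000) = 9450193*(-86358464221/246000) = -816104154072044653/246000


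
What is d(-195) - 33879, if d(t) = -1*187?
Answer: -34066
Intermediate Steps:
d(t) = -187
d(-195) - 33879 = -187 - 33879 = -34066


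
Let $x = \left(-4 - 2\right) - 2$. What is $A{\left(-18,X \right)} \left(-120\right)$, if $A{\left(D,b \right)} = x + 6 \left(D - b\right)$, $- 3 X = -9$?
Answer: $16080$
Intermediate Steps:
$X = 3$ ($X = \left(- \frac{1}{3}\right) \left(-9\right) = 3$)
$x = -8$ ($x = -6 - 2 = -8$)
$A{\left(D,b \right)} = -8 - 6 b + 6 D$ ($A{\left(D,b \right)} = -8 + 6 \left(D - b\right) = -8 + \left(- 6 b + 6 D\right) = -8 - 6 b + 6 D$)
$A{\left(-18,X \right)} \left(-120\right) = \left(-8 - 18 + 6 \left(-18\right)\right) \left(-120\right) = \left(-8 - 18 - 108\right) \left(-120\right) = \left(-134\right) \left(-120\right) = 16080$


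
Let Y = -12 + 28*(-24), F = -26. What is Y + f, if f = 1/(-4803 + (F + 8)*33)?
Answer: -3691549/5397 ≈ -684.00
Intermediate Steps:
Y = -684 (Y = -12 - 672 = -684)
f = -1/5397 (f = 1/(-4803 + (-26 + 8)*33) = 1/(-4803 - 18*33) = 1/(-4803 - 594) = 1/(-5397) = -1/5397 ≈ -0.00018529)
Y + f = -684 - 1/5397 = -3691549/5397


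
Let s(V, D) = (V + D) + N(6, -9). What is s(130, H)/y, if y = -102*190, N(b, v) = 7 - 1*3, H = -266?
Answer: 11/1615 ≈ 0.0068111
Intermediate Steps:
N(b, v) = 4 (N(b, v) = 7 - 3 = 4)
s(V, D) = 4 + D + V (s(V, D) = (V + D) + 4 = (D + V) + 4 = 4 + D + V)
y = -19380
s(130, H)/y = (4 - 266 + 130)/(-19380) = -132*(-1/19380) = 11/1615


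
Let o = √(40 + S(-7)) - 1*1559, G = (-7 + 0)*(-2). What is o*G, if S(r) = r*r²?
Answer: -21826 + 14*I*√303 ≈ -21826.0 + 243.7*I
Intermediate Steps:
S(r) = r³
G = 14 (G = -7*(-2) = 14)
o = -1559 + I*√303 (o = √(40 + (-7)³) - 1*1559 = √(40 - 343) - 1559 = √(-303) - 1559 = I*√303 - 1559 = -1559 + I*√303 ≈ -1559.0 + 17.407*I)
o*G = (-1559 + I*√303)*14 = -21826 + 14*I*√303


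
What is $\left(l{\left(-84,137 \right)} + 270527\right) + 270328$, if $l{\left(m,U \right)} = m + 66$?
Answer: $540837$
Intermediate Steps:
$l{\left(m,U \right)} = 66 + m$
$\left(l{\left(-84,137 \right)} + 270527\right) + 270328 = \left(\left(66 - 84\right) + 270527\right) + 270328 = \left(-18 + 270527\right) + 270328 = 270509 + 270328 = 540837$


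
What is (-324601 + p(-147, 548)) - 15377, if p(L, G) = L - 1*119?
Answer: -340244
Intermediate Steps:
p(L, G) = -119 + L (p(L, G) = L - 119 = -119 + L)
(-324601 + p(-147, 548)) - 15377 = (-324601 + (-119 - 147)) - 15377 = (-324601 - 266) - 15377 = -324867 - 15377 = -340244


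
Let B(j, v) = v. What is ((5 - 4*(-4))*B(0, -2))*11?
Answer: -462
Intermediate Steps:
((5 - 4*(-4))*B(0, -2))*11 = ((5 - 4*(-4))*(-2))*11 = ((5 + 16)*(-2))*11 = (21*(-2))*11 = -42*11 = -462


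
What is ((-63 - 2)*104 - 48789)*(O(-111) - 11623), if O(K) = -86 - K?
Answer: 644257302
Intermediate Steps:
((-63 - 2)*104 - 48789)*(O(-111) - 11623) = ((-63 - 2)*104 - 48789)*((-86 - 1*(-111)) - 11623) = (-65*104 - 48789)*((-86 + 111) - 11623) = (-6760 - 48789)*(25 - 11623) = -55549*(-11598) = 644257302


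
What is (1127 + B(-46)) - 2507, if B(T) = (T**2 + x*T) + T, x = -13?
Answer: 1288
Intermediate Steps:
B(T) = T**2 - 12*T (B(T) = (T**2 - 13*T) + T = T**2 - 12*T)
(1127 + B(-46)) - 2507 = (1127 - 46*(-12 - 46)) - 2507 = (1127 - 46*(-58)) - 2507 = (1127 + 2668) - 2507 = 3795 - 2507 = 1288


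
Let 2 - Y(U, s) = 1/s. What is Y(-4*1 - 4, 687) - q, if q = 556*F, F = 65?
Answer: -24826807/687 ≈ -36138.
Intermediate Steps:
Y(U, s) = 2 - 1/s
q = 36140 (q = 556*65 = 36140)
Y(-4*1 - 4, 687) - q = (2 - 1/687) - 1*36140 = (2 - 1*1/687) - 36140 = (2 - 1/687) - 36140 = 1373/687 - 36140 = -24826807/687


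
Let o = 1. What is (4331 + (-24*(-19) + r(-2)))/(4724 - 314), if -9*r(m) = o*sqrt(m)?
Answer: 4787/4410 - I*sqrt(2)/39690 ≈ 1.0855 - 3.5631e-5*I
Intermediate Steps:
r(m) = -sqrt(m)/9
(4331 + (-24*(-19) + r(-2)))/(4724 - 314) = (4331 + (-24*(-19) - I*sqrt(2)/9))/(4724 - 314) = (4331 + (456 - I*sqrt(2)/9))/4410 = (4331 + (456 - I*sqrt(2)/9))*(1/4410) = (4787 - I*sqrt(2)/9)*(1/4410) = 4787/4410 - I*sqrt(2)/39690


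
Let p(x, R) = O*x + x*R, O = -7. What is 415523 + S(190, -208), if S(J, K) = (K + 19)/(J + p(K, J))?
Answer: 15737518291/37874 ≈ 4.1552e+5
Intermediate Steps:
p(x, R) = -7*x + R*x (p(x, R) = -7*x + x*R = -7*x + R*x)
S(J, K) = (19 + K)/(J + K*(-7 + J)) (S(J, K) = (K + 19)/(J + K*(-7 + J)) = (19 + K)/(J + K*(-7 + J)))
415523 + S(190, -208) = 415523 + (19 - 208)/(190 - 208*(-7 + 190)) = 415523 - 189/(190 - 208*183) = 415523 - 189/(190 - 38064) = 415523 - 189/(-37874) = 415523 - 1/37874*(-189) = 415523 + 189/37874 = 15737518291/37874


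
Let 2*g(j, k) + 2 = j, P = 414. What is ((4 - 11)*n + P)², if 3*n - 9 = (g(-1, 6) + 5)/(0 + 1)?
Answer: 5331481/36 ≈ 1.4810e+5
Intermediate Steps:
g(j, k) = -1 + j/2
n = 25/6 (n = 3 + (((-1 + (½)*(-1)) + 5)/(0 + 1))/3 = 3 + (((-1 - ½) + 5)/1)/3 = 3 + ((-3/2 + 5)*1)/3 = 3 + ((7/2)*1)/3 = 3 + (⅓)*(7/2) = 3 + 7/6 = 25/6 ≈ 4.1667)
((4 - 11)*n + P)² = ((4 - 11)*(25/6) + 414)² = (-7*25/6 + 414)² = (-175/6 + 414)² = (2309/6)² = 5331481/36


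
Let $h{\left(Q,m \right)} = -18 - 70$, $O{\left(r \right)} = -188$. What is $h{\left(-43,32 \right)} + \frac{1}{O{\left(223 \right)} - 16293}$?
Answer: $- \frac{1450329}{16481} \approx -88.0$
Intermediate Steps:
$h{\left(Q,m \right)} = -88$ ($h{\left(Q,m \right)} = -18 - 70 = -88$)
$h{\left(-43,32 \right)} + \frac{1}{O{\left(223 \right)} - 16293} = -88 + \frac{1}{-188 - 16293} = -88 + \frac{1}{-16481} = -88 - \frac{1}{16481} = - \frac{1450329}{16481}$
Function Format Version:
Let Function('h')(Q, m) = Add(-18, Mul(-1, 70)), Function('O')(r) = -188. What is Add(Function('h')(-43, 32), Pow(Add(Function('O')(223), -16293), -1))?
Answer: Rational(-1450329, 16481) ≈ -88.000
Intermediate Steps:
Function('h')(Q, m) = -88 (Function('h')(Q, m) = Add(-18, -70) = -88)
Add(Function('h')(-43, 32), Pow(Add(Function('O')(223), -16293), -1)) = Add(-88, Pow(Add(-188, -16293), -1)) = Add(-88, Pow(-16481, -1)) = Add(-88, Rational(-1, 16481)) = Rational(-1450329, 16481)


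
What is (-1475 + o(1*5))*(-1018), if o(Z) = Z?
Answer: 1496460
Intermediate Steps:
(-1475 + o(1*5))*(-1018) = (-1475 + 1*5)*(-1018) = (-1475 + 5)*(-1018) = -1470*(-1018) = 1496460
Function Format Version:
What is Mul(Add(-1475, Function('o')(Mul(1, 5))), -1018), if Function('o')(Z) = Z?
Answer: 1496460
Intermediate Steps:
Mul(Add(-1475, Function('o')(Mul(1, 5))), -1018) = Mul(Add(-1475, Mul(1, 5)), -1018) = Mul(Add(-1475, 5), -1018) = Mul(-1470, -1018) = 1496460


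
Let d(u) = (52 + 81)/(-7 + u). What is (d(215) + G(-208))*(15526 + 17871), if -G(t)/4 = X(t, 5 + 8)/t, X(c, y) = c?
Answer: -1795731/16 ≈ -1.1223e+5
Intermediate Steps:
G(t) = -4 (G(t) = -4*t/t = -4*1 = -4)
d(u) = 133/(-7 + u)
(d(215) + G(-208))*(15526 + 17871) = (133/(-7 + 215) - 4)*(15526 + 17871) = (133/208 - 4)*33397 = -699/208*33397 = -1795731/16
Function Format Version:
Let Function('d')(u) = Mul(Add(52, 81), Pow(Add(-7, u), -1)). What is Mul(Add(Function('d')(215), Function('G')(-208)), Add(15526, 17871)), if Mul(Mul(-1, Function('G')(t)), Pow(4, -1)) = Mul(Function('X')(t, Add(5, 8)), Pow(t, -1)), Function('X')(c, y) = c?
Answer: Rational(-1795731, 16) ≈ -1.1223e+5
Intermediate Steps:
Function('G')(t) = -4 (Function('G')(t) = Mul(-4, Mul(t, Pow(t, -1))) = Mul(-4, 1) = -4)
Function('d')(u) = Mul(133, Pow(Add(-7, u), -1))
Mul(Add(Function('d')(215), Function('G')(-208)), Add(15526, 17871)) = Mul(Add(Mul(133, Pow(Add(-7, 215), -1)), -4), Add(15526, 17871)) = Mul(Add(Mul(133, Pow(208, -1)), -4), 33397) = Mul(Add(Mul(133, Rational(1, 208)), -4), 33397) = Mul(Add(Rational(133, 208), -4), 33397) = Mul(Rational(-699, 208), 33397) = Rational(-1795731, 16)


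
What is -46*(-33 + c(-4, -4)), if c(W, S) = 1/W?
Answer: 3059/2 ≈ 1529.5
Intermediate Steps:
-46*(-33 + c(-4, -4)) = -46*(-33 + 1/(-4)) = -46*(-33 - ¼) = -46*(-133/4) = 3059/2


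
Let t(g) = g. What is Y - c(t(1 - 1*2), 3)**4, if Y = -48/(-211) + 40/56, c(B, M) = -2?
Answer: -22241/1477 ≈ -15.058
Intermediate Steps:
Y = 1391/1477 (Y = -48*(-1/211) + 40*(1/56) = 48/211 + 5/7 = 1391/1477 ≈ 0.94177)
Y - c(t(1 - 1*2), 3)**4 = 1391/1477 - 1*(-2)**4 = 1391/1477 - 1*16 = 1391/1477 - 16 = -22241/1477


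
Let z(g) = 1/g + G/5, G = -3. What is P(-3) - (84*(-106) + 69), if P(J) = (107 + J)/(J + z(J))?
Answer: 519705/59 ≈ 8808.6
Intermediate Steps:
z(g) = -3/5 + 1/g (z(g) = 1/g - 3/5 = -3/5 + 1/g)
P(J) = (107 + J)/(-3/5 + J + 1/J) (P(J) = (107 + J)/(J + (-3/5 + 1/J)) = (107 + J)/(-3/5 + J + 1/J))
P(-3) - (84*(-106) + 69) = 5*(-3)*(107 - 3)/(5 - 3*(-3 + 5*(-3))) - (84*(-106) + 69) = 5*(-3)*104/(5 - 3*(-3 - 15)) - (-8904 + 69) = 5*(-3)*104/(5 - 3*(-18)) - 1*(-8835) = 5*(-3)*104/(5 + 54) + 8835 = 5*(-3)*104/59 + 8835 = 5*(-3)*(1/59)*104 + 8835 = -1560/59 + 8835 = 519705/59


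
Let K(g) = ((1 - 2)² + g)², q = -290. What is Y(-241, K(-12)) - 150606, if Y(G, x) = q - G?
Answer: -150655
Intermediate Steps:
K(g) = (1 + g)² (K(g) = ((-1)² + g)² = (1 + g)²)
Y(G, x) = -290 - G
Y(-241, K(-12)) - 150606 = (-290 - 1*(-241)) - 150606 = (-290 + 241) - 150606 = -49 - 150606 = -150655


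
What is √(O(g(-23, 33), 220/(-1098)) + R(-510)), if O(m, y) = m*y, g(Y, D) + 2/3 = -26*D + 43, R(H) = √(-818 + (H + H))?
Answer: √(49258110 + 301401*I*√1838)/549 ≈ 12.892 + 1.6628*I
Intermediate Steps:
R(H) = √(-818 + 2*H)
g(Y, D) = 127/3 - 26*D (g(Y, D) = -⅔ + (-26*D + 43) = -⅔ + (43 - 26*D) = 127/3 - 26*D)
√(O(g(-23, 33), 220/(-1098)) + R(-510)) = √((127/3 - 26*33)*(220/(-1098)) + √(-818 + 2*(-510))) = √((127/3 - 858)*(220*(-1/1098)) + √(-818 - 1020)) = √(-2447/3*(-110/549) + √(-1838)) = √(269170/1647 + I*√1838)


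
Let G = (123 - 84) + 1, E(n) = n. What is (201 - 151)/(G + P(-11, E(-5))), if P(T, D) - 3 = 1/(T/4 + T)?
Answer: 2750/2361 ≈ 1.1648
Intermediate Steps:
G = 40 (G = 39 + 1 = 40)
P(T, D) = 3 + 4/(5*T) (P(T, D) = 3 + 1/(T/4 + T) = 3 + 1/(5*T/4) = 3 + 4/(5*T))
(201 - 151)/(G + P(-11, E(-5))) = (201 - 151)/(40 + (3 + (⅘)/(-11))) = 50/(40 + (3 + (⅘)*(-1/11))) = 50/(40 + (3 - 4/55)) = 50/(40 + 161/55) = 50/(2361/55) = 50*(55/2361) = 2750/2361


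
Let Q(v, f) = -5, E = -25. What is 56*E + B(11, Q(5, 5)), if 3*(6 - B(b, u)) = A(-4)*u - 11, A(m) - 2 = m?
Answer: -4181/3 ≈ -1393.7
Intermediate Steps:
A(m) = 2 + m
B(b, u) = 29/3 + 2*u/3 (B(b, u) = 6 - ((2 - 4)*u - 11)/3 = 6 - (-2*u - 11)/3 = 6 - (-11 - 2*u)/3 = 6 + (11/3 + 2*u/3) = 29/3 + 2*u/3)
56*E + B(11, Q(5, 5)) = 56*(-25) + (29/3 + (2/3)*(-5)) = -1400 + (29/3 - 10/3) = -1400 + 19/3 = -4181/3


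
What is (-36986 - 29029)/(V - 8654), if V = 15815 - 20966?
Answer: 13203/2761 ≈ 4.7820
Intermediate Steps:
V = -5151
(-36986 - 29029)/(V - 8654) = (-36986 - 29029)/(-5151 - 8654) = -66015/(-13805) = -66015*(-1/13805) = 13203/2761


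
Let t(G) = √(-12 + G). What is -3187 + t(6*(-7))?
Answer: -3187 + 3*I*√6 ≈ -3187.0 + 7.3485*I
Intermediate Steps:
-3187 + t(6*(-7)) = -3187 + √(-12 + 6*(-7)) = -3187 + √(-12 - 42) = -3187 + √(-54) = -3187 + 3*I*√6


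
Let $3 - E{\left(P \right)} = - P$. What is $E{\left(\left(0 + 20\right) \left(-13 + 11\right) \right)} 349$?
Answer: $-12913$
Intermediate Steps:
$E{\left(P \right)} = 3 + P$ ($E{\left(P \right)} = 3 - - P = 3 + P$)
$E{\left(\left(0 + 20\right) \left(-13 + 11\right) \right)} 349 = \left(3 + \left(0 + 20\right) \left(-13 + 11\right)\right) 349 = \left(3 + 20 \left(-2\right)\right) 349 = \left(3 - 40\right) 349 = \left(-37\right) 349 = -12913$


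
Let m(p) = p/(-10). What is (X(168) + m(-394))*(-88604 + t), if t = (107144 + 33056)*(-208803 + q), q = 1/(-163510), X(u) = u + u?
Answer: -898451531717707248/81755 ≈ -1.0990e+13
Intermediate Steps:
X(u) = 2*u
m(p) = -p/10 (m(p) = p*(-1/10) = -p/10)
q = -1/163510 ≈ -6.1158e-6
t = -478662127004620/16351 (t = (107144 + 33056)*(-208803 - 1/163510) = 140200*(-34141378531/163510) = -478662127004620/16351 ≈ -2.9274e+10)
(X(168) + m(-394))*(-88604 + t) = (2*168 - 1/10*(-394))*(-88604 - 478662127004620/16351) = (336 + 197/5)*(-478663575768624/16351) = (1877/5)*(-478663575768624/16351) = -898451531717707248/81755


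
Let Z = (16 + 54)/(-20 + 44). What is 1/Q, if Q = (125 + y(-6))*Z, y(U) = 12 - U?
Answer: 12/5005 ≈ 0.0023976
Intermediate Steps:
Z = 35/12 (Z = 70/24 = 70*(1/24) = 35/12 ≈ 2.9167)
Q = 5005/12 (Q = (125 + (12 - 1*(-6)))*(35/12) = (125 + (12 + 6))*(35/12) = (125 + 18)*(35/12) = 143*(35/12) = 5005/12 ≈ 417.08)
1/Q = 1/(5005/12) = 12/5005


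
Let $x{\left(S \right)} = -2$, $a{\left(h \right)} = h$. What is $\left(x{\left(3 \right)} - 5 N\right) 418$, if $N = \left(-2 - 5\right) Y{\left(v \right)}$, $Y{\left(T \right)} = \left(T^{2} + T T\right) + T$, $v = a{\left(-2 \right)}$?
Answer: $86944$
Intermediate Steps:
$v = -2$
$Y{\left(T \right)} = T + 2 T^{2}$ ($Y{\left(T \right)} = \left(T^{2} + T^{2}\right) + T = 2 T^{2} + T = T + 2 T^{2}$)
$N = -42$ ($N = \left(-2 - 5\right) \left(- 2 \left(1 + 2 \left(-2\right)\right)\right) = - 7 \left(- 2 \left(1 - 4\right)\right) = - 7 \left(\left(-2\right) \left(-3\right)\right) = \left(-7\right) 6 = -42$)
$\left(x{\left(3 \right)} - 5 N\right) 418 = \left(-2 - -210\right) 418 = \left(-2 + 210\right) 418 = 208 \cdot 418 = 86944$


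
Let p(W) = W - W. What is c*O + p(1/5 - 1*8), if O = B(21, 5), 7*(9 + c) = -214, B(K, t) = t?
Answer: -1385/7 ≈ -197.86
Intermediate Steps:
c = -277/7 (c = -9 + (⅐)*(-214) = -9 - 214/7 = -277/7 ≈ -39.571)
p(W) = 0
O = 5
c*O + p(1/5 - 1*8) = -277/7*5 + 0 = -1385/7 + 0 = -1385/7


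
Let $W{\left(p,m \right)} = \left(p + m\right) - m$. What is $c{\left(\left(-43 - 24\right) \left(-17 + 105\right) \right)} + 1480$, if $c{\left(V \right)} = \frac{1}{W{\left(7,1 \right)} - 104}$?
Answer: $\frac{143559}{97} \approx 1480.0$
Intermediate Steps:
$W{\left(p,m \right)} = p$ ($W{\left(p,m \right)} = \left(m + p\right) - m = p$)
$c{\left(V \right)} = - \frac{1}{97}$ ($c{\left(V \right)} = \frac{1}{7 - 104} = \frac{1}{-97} = - \frac{1}{97}$)
$c{\left(\left(-43 - 24\right) \left(-17 + 105\right) \right)} + 1480 = - \frac{1}{97} + 1480 = \frac{143559}{97}$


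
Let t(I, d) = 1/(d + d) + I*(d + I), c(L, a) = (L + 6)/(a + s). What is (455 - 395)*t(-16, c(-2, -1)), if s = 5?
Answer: 14430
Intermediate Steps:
c(L, a) = (6 + L)/(5 + a) (c(L, a) = (L + 6)/(a + 5) = (6 + L)/(5 + a))
t(I, d) = 1/(2*d) + I*(I + d)
(455 - 395)*t(-16, c(-2, -1)) = (455 - 395)*((½ - 16*(6 - 2)/(5 - 1)*(-16 + (6 - 2)/(5 - 1)))/(((6 - 2)/(5 - 1)))) = 60*((½ - 16*4/4*(-16 + 4/4))/((4/4))) = 60*((½ - 16*(¼)*4*(-16 + (¼)*4))/(((¼)*4))) = 60*((½ - 16*1*(-16 + 1))/1) = 60*(1*(½ - 16*1*(-15))) = 60*(1*(½ + 240)) = 60*(1*(481/2)) = 60*(481/2) = 14430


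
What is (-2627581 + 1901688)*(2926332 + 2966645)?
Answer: -4277670753461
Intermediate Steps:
(-2627581 + 1901688)*(2926332 + 2966645) = -725893*5892977 = -4277670753461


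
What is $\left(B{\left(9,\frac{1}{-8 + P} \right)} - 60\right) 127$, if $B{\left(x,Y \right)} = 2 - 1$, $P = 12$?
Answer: $-7493$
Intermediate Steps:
$B{\left(x,Y \right)} = 1$
$\left(B{\left(9,\frac{1}{-8 + P} \right)} - 60\right) 127 = \left(1 - 60\right) 127 = \left(-59\right) 127 = -7493$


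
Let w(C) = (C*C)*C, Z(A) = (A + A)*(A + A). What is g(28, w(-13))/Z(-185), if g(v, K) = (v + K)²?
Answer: 4704561/136900 ≈ 34.365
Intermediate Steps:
Z(A) = 4*A² (Z(A) = (2*A)*(2*A) = 4*A²)
w(C) = C³ (w(C) = C²*C = C³)
g(v, K) = (K + v)²
g(28, w(-13))/Z(-185) = ((-13)³ + 28)²/((4*(-185)²)) = (-2197 + 28)²/((4*34225)) = (-2169)²/136900 = 4704561*(1/136900) = 4704561/136900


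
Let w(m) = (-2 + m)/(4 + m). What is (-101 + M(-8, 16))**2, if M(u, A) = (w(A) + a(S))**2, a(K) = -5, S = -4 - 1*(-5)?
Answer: 68079001/10000 ≈ 6807.9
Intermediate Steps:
S = 1 (S = -4 + 5 = 1)
w(m) = (-2 + m)/(4 + m)
M(u, A) = (-5 + (-2 + A)/(4 + A))**2 (M(u, A) = ((-2 + A)/(4 + A) - 5)**2 = (-5 + (-2 + A)/(4 + A))**2)
(-101 + M(-8, 16))**2 = (-101 + 4*(11 + 2*16)**2/(4 + 16)**2)**2 = (-101 + 4*(11 + 32)**2/20**2)**2 = (-101 + 4*(1/400)*43**2)**2 = (-101 + 4*(1/400)*1849)**2 = (-101 + 1849/100)**2 = (-8251/100)**2 = 68079001/10000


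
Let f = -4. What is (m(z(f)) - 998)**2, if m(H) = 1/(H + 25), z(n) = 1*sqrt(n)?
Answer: 394028632085/395641 + 2510868*I/395641 ≈ 9.9593e+5 + 6.3463*I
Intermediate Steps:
z(n) = sqrt(n)
m(H) = 1/(25 + H)
(m(z(f)) - 998)**2 = (1/(25 + sqrt(-4)) - 998)**2 = (1/(25 + 2*I) - 998)**2 = ((25 - 2*I)/629 - 998)**2 = (-998 + (25 - 2*I)/629)**2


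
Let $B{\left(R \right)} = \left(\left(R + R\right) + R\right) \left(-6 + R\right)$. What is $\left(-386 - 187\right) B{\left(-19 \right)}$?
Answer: $-816525$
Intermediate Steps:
$B{\left(R \right)} = 3 R \left(-6 + R\right)$ ($B{\left(R \right)} = \left(2 R + R\right) \left(-6 + R\right) = 3 R \left(-6 + R\right)$)
$\left(-386 - 187\right) B{\left(-19 \right)} = \left(-386 - 187\right) 3 \left(-19\right) \left(-6 - 19\right) = - 573 \cdot 3 \left(-19\right) \left(-25\right) = \left(-573\right) 1425 = -816525$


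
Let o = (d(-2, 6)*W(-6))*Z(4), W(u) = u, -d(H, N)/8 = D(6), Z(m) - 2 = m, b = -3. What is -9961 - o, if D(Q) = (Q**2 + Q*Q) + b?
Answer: -29833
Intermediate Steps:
Z(m) = 2 + m
D(Q) = -3 + 2*Q**2 (D(Q) = (Q**2 + Q*Q) - 3 = (Q**2 + Q**2) - 3 = 2*Q**2 - 3 = -3 + 2*Q**2)
d(H, N) = -552 (d(H, N) = -8*(-3 + 2*6**2) = -8*(-3 + 2*36) = -8*(-3 + 72) = -8*69 = -552)
o = 19872 (o = (-552*(-6))*(2 + 4) = 3312*6 = 19872)
-9961 - o = -9961 - 1*19872 = -9961 - 19872 = -29833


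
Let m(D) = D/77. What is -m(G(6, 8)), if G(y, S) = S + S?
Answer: -16/77 ≈ -0.20779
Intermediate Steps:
G(y, S) = 2*S
m(D) = D/77 (m(D) = D*(1/77) = D/77)
-m(G(6, 8)) = -2*8/77 = -16/77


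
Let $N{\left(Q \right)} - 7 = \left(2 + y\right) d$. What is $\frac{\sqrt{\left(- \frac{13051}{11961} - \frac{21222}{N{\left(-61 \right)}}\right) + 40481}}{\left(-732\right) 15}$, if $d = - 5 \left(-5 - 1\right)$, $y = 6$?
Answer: $- \frac{\sqrt{9793617505807161}}{5406491610} \approx -0.018304$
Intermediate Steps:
$d = 30$ ($d = \left(-5\right) \left(-6\right) = 30$)
$N{\left(Q \right)} = 247$ ($N{\left(Q \right)} = 7 + \left(2 + 6\right) 30 = 7 + 8 \cdot 30 = 7 + 240 = 247$)
$\frac{\sqrt{\left(- \frac{13051}{11961} - \frac{21222}{N{\left(-61 \right)}}\right) + 40481}}{\left(-732\right) 15} = \frac{\sqrt{\left(- \frac{13051}{11961} - \frac{21222}{247}\right) + 40481}}{\left(-732\right) 15} = \frac{\sqrt{\left(\left(-13051\right) \frac{1}{11961} - \frac{21222}{247}\right) + 40481}}{-10980} = \sqrt{\left(- \frac{13051}{11961} - \frac{21222}{247}\right) + 40481} \left(- \frac{1}{10980}\right) = \sqrt{- \frac{257059939}{2954367} + 40481} \left(- \frac{1}{10980}\right) = \sqrt{\frac{119338670588}{2954367}} \left(- \frac{1}{10980}\right) = \frac{2 \sqrt{9793617505807161}}{984789} \left(- \frac{1}{10980}\right) = - \frac{\sqrt{9793617505807161}}{5406491610}$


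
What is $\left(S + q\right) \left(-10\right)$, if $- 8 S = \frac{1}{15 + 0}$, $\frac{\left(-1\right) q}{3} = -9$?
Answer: $- \frac{3239}{12} \approx -269.92$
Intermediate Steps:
$q = 27$ ($q = \left(-3\right) \left(-9\right) = 27$)
$S = - \frac{1}{120}$ ($S = - \frac{1}{8 \left(15 + 0\right)} = - \frac{1}{8 \cdot 15} = \left(- \frac{1}{8}\right) \frac{1}{15} = - \frac{1}{120} \approx -0.0083333$)
$\left(S + q\right) \left(-10\right) = \left(- \frac{1}{120} + 27\right) \left(-10\right) = \frac{3239}{120} \left(-10\right) = - \frac{3239}{12}$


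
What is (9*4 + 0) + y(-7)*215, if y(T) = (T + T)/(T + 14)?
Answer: -394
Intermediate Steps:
y(T) = 2*T/(14 + T) (y(T) = (2*T)/(14 + T) = 2*T/(14 + T))
(9*4 + 0) + y(-7)*215 = (9*4 + 0) + (2*(-7)/(14 - 7))*215 = (36 + 0) + (2*(-7)/7)*215 = 36 + (2*(-7)*(⅐))*215 = 36 - 2*215 = 36 - 430 = -394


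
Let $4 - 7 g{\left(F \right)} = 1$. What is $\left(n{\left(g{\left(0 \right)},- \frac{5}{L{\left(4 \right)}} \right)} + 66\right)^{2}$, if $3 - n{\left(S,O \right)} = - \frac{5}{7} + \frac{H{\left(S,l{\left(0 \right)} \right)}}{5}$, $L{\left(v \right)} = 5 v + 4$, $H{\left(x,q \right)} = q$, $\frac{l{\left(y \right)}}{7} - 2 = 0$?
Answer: $\frac{5484964}{1225} \approx 4477.5$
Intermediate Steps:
$l{\left(y \right)} = 14$ ($l{\left(y \right)} = 14 + 7 \cdot 0 = 14 + 0 = 14$)
$g{\left(F \right)} = \frac{3}{7}$ ($g{\left(F \right)} = \frac{4}{7} - \frac{1}{7} = \frac{3}{7}$)
$L{\left(v \right)} = 4 + 5 v$
$n{\left(S,O \right)} = \frac{32}{35}$ ($n{\left(S,O \right)} = 3 - \left(- \frac{5}{7} + \frac{14}{5}\right) = 3 - \frac{73}{35} = \frac{32}{35}$)
$\left(n{\left(g{\left(0 \right)},- \frac{5}{L{\left(4 \right)}} \right)} + 66\right)^{2} = \left(\frac{32}{35} + 66\right)^{2} = \left(\frac{2342}{35}\right)^{2} = \frac{5484964}{1225}$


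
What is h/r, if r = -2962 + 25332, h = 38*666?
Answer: 12654/11185 ≈ 1.1313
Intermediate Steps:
h = 25308
r = 22370
h/r = 25308/22370 = 25308*(1/22370) = 12654/11185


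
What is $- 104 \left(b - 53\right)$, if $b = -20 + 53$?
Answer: $2080$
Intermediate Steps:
$b = 33$
$- 104 \left(b - 53\right) = - 104 \left(33 - 53\right) = \left(-104\right) \left(-20\right) = 2080$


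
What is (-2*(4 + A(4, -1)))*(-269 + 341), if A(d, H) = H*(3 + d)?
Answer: 432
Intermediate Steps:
(-2*(4 + A(4, -1)))*(-269 + 341) = (-2*(4 - (3 + 4)))*(-269 + 341) = -2*(4 - 1*7)*72 = -2*(4 - 7)*72 = -2*(-3)*72 = 6*72 = 432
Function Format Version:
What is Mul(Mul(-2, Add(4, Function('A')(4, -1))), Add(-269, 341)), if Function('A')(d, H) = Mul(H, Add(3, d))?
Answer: 432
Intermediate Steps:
Mul(Mul(-2, Add(4, Function('A')(4, -1))), Add(-269, 341)) = Mul(Mul(-2, Add(4, Mul(-1, Add(3, 4)))), Add(-269, 341)) = Mul(Mul(-2, Add(4, Mul(-1, 7))), 72) = Mul(Mul(-2, Add(4, -7)), 72) = Mul(Mul(-2, -3), 72) = Mul(6, 72) = 432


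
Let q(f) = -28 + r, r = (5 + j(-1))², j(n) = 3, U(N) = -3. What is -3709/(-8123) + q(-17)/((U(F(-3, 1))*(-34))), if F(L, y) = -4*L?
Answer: 111791/138091 ≈ 0.80955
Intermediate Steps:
r = 64 (r = (5 + 3)² = 8² = 64)
q(f) = 36 (q(f) = -28 + 64 = 36)
-3709/(-8123) + q(-17)/((U(F(-3, 1))*(-34))) = -3709/(-8123) + 36/((-3*(-34))) = -3709*(-1/8123) + 36/102 = 3709/8123 + 36*(1/102) = 3709/8123 + 6/17 = 111791/138091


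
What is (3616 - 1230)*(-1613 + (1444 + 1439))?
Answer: 3030220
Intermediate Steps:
(3616 - 1230)*(-1613 + (1444 + 1439)) = 2386*(-1613 + 2883) = 2386*1270 = 3030220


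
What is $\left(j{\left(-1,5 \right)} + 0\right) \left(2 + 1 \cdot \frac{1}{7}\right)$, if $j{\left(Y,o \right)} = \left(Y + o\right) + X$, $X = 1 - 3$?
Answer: $\frac{30}{7} \approx 4.2857$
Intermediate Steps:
$X = -2$ ($X = 1 - 3 = -2$)
$j{\left(Y,o \right)} = -2 + Y + o$ ($j{\left(Y,o \right)} = \left(Y + o\right) - 2 = -2 + Y + o$)
$\left(j{\left(-1,5 \right)} + 0\right) \left(2 + 1 \cdot \frac{1}{7}\right) = \left(\left(-2 - 1 + 5\right) + 0\right) \left(2 + 1 \cdot \frac{1}{7}\right) = \left(2 + 0\right) \left(2 + 1 \cdot \frac{1}{7}\right) = 2 \left(2 + \frac{1}{7}\right) = 2 \cdot \frac{15}{7} = \frac{30}{7}$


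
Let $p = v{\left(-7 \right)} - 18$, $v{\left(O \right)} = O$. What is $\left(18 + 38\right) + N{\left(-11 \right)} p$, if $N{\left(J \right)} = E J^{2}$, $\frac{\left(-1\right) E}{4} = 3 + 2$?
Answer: $60556$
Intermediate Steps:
$E = -20$ ($E = - 4 \left(3 + 2\right) = \left(-4\right) 5 = -20$)
$N{\left(J \right)} = - 20 J^{2}$
$p = -25$ ($p = -7 - 18 = -25$)
$\left(18 + 38\right) + N{\left(-11 \right)} p = \left(18 + 38\right) + - 20 \left(-11\right)^{2} \left(-25\right) = 56 + \left(-20\right) 121 \left(-25\right) = 56 - -60500 = 56 + 60500 = 60556$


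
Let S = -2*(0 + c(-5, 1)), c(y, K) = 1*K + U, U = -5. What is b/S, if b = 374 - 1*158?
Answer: 27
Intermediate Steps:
c(y, K) = -5 + K (c(y, K) = 1*K - 5 = K - 5 = -5 + K)
S = 8 (S = -2*(0 + (-5 + 1)) = -2*(0 - 4) = -2*(-4) = 8)
b = 216 (b = 374 - 158 = 216)
b/S = 216/8 = 216*(⅛) = 27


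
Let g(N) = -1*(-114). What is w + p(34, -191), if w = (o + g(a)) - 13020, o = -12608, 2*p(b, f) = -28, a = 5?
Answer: -25528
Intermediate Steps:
g(N) = 114
p(b, f) = -14 (p(b, f) = (½)*(-28) = -14)
w = -25514 (w = (-12608 + 114) - 13020 = -12494 - 13020 = -25514)
w + p(34, -191) = -25514 - 14 = -25528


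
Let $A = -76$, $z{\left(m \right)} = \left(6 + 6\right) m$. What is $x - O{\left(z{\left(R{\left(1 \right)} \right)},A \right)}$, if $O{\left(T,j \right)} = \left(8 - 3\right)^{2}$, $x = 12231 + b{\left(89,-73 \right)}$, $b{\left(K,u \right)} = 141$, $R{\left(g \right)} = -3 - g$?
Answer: $12347$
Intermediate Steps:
$z{\left(m \right)} = 12 m$
$x = 12372$ ($x = 12231 + 141 = 12372$)
$O{\left(T,j \right)} = 25$ ($O{\left(T,j \right)} = 5^{2} = 25$)
$x - O{\left(z{\left(R{\left(1 \right)} \right)},A \right)} = 12372 - 25 = 12347$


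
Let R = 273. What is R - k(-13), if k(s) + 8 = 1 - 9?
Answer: 289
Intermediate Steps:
k(s) = -16 (k(s) = -8 + (1 - 9) = -8 - 8 = -16)
R - k(-13) = 273 - 1*(-16) = 273 + 16 = 289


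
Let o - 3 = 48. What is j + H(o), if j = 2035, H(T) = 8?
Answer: 2043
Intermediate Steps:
o = 51 (o = 3 + 48 = 51)
j + H(o) = 2035 + 8 = 2043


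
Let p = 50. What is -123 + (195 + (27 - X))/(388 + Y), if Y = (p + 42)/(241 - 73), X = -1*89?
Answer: -1994175/16319 ≈ -122.20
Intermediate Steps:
X = -89
Y = 23/42 (Y = (50 + 42)/(241 - 73) = 92/168 = 92*(1/168) = 23/42 ≈ 0.54762)
-123 + (195 + (27 - X))/(388 + Y) = -123 + (195 + (27 - 1*(-89)))/(388 + 23/42) = -123 + (195 + (27 + 89))/(16319/42) = -123 + 42*(195 + 116)/16319 = -123 + (42/16319)*311 = -123 + 13062/16319 = -1994175/16319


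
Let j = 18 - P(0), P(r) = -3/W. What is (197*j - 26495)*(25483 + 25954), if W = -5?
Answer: -5932537832/5 ≈ -1.1865e+9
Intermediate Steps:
P(r) = ⅗ (P(r) = -3/(-5) = -3*(-⅕) = ⅗)
j = 87/5 (j = 18 - 1*⅗ = 18 - ⅗ = 87/5 ≈ 17.400)
(197*j - 26495)*(25483 + 25954) = (197*(87/5) - 26495)*(25483 + 25954) = (17139/5 - 26495)*51437 = -115336/5*51437 = -5932537832/5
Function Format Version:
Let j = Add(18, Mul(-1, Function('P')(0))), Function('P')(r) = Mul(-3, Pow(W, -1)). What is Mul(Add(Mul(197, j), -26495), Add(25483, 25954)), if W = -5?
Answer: Rational(-5932537832, 5) ≈ -1.1865e+9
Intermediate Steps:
Function('P')(r) = Rational(3, 5) (Function('P')(r) = Mul(-3, Pow(-5, -1)) = Mul(-3, Rational(-1, 5)) = Rational(3, 5))
j = Rational(87, 5) (j = Add(18, Mul(-1, Rational(3, 5))) = Add(18, Rational(-3, 5)) = Rational(87, 5) ≈ 17.400)
Mul(Add(Mul(197, j), -26495), Add(25483, 25954)) = Mul(Add(Mul(197, Rational(87, 5)), -26495), Add(25483, 25954)) = Mul(Add(Rational(17139, 5), -26495), 51437) = Mul(Rational(-115336, 5), 51437) = Rational(-5932537832, 5)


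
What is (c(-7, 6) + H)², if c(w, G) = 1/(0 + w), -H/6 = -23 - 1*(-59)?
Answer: 2289169/49 ≈ 46718.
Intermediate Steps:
H = -216 (H = -6*(-23 - 1*(-59)) = -6*(-23 + 59) = -6*36 = -216)
c(w, G) = 1/w
(c(-7, 6) + H)² = (1/(-7) - 216)² = (-⅐ - 216)² = (-1513/7)² = 2289169/49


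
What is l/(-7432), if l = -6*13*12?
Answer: 117/929 ≈ 0.12594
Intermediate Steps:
l = -936 (l = -78*12 = -936)
l/(-7432) = -936/(-7432) = -936*(-1/7432) = 117/929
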